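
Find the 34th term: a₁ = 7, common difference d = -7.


aₙ = a₁ + (n-1)d
= 7 + (34-1)×-7
= 7 - 231
= -224

a_34 = -224


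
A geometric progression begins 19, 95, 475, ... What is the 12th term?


aₙ = a₁·r^(n-1)
= 19×5^11
= 19×48828125
= 927734375

a_12 = 927734375


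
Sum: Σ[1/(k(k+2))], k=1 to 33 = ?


1/(k(k+2)) = (1/2)·(1/k - 1/(k+2)) (partial fractions)
Telescoping: Σ = (1/2)·(1 + 1/2 - 1/34 - 1/35) = 429/595

Sum = 429/595


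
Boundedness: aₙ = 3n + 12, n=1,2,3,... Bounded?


aₙ = 3n + 12 → as n→∞, aₙ→∞
No finite upper bound exists
The sequence is UNBOUNDED

Unbounded (aₙ → ∞ as n → ∞)


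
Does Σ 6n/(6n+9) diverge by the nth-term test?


lim(n→∞) 6n/(6n+9) = 6/6 = 1  (divide numerator and denominator by n)
lim aₙ = 1 ≠ 0 → series DIVERGES

Diverges (lim aₙ = 1 ≠ 0)


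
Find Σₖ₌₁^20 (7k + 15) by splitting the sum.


Σ(7k+15) = 7·Σk + 15·n
= 7·210 + 15·20
= 1470 + 300 = 1770

Σ = 1770


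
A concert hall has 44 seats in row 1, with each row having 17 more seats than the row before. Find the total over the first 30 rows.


aₙ = 44 + (30-1)×17 = 537
Sₙ = n(a₁+aₙ)/2 = 30×(44+537)/2
= 30×581/2 = 8715

S_30 = 8715


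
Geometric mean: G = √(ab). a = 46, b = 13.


GM = √(46×13) = √598 = 24.454

GM = 24.454


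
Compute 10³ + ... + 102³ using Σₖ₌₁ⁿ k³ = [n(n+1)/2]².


Σₖ₌10^102 k³ = [102·103/2]² − [9·10/2]²
= 27594009 − 2025 = 27591984

Σk³ = 27591984


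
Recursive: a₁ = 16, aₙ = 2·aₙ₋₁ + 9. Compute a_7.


Computing step by step:
a_1 = 16
a_2 = 41
a_3 = 91
a_4 = 191
a_5 = 391
a_6 = 791
a_7 = 1591


a_7 = 1591


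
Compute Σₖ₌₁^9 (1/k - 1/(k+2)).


Telescoping with gap 2: two head and two tail terms survive.
= (1 + 1/2) - (1/10 + 1/11)
= 3/2 - 1/10 - 1/11 = 72/55

Sum = 72/55


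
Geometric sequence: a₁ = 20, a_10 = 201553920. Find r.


r^(n-1) = aₙ/a₁
r^9 = 201553920/20 = 10077696
r = 10077696^(1/9)
= 6

r = 6


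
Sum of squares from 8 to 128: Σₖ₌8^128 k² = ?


Σₖ₌8^128 k² = Σₖ₌₁^128 k² − Σₖ₌₁^7 k²
= 128·129·257/6 − 7·8·15/6
= 707264 − 140 = 707124

Σk² = 707124


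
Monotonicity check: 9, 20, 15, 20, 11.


Differences: 11, -5, 5, -9
Difference at position 1 is +11 (> 0) but position 2 is -5 (< 0) — sequence both rises and falls
→ NOT monotonic

Not monotonic


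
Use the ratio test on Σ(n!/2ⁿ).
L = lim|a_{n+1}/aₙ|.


aₙ = n!/2^n
a_{n+1}/aₙ = (n+1)!/2^(n+1) × 2^n/n!
= (n+1)/2
L = lim(n→∞) (n+1)/2 = ∞
L > 1 → series DIVERGES

Diverges (ratio test: L = ∞ > 1)


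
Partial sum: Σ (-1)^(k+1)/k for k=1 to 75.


S = 1 - 1/2 + 1/3 - 1/4 + 1/5 - 1/6 + 1/7 - 1/8 ± ...
= 0.6998
(Full series converges to +ln(2) ≈ +0.6931)

S_75 = 0.6998


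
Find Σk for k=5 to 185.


Σₖ₌5^185 k = Σₖ₌₁^185 k − Σₖ₌₁^4 k
= 185·186/2 − 4·5/2
= 17205 − 10 = 17195

Σk = 17195


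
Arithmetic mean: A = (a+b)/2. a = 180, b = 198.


AM = (180 + 198)/2 = 378/2 = 189

AM = 189


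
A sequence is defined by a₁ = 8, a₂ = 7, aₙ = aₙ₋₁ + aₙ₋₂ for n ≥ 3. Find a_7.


Computing iteratively: 8, 7, 15, 22, 37, 59, 96
a_7 = 96

a_7 = 96


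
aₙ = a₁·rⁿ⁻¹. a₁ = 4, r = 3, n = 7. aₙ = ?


aₙ = a₁·r^(n-1)
= 4×3^6
= 4×729
= 2916

a_7 = 2916


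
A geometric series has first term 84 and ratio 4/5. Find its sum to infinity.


S∞ = a₁/(1-r) = 84/(1 - 4/5)
= 84/(1/5)
= 420

S∞ = 420


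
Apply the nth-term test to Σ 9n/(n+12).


lim(n→∞) 9n/(n+12) = 9/1 = 9  (divide numerator and denominator by n)
lim aₙ = 9 ≠ 0 → series DIVERGES

Diverges (lim aₙ = 9 ≠ 0)


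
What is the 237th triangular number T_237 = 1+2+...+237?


n(n+1)/2 = 237×238/2 = 56406/2 = 28203

Σk = 28203


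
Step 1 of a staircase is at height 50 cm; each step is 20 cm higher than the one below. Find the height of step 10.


aₙ = a₁ + (n-1)d
= 50 + (10-1)×20
= 50 + 180
= 230

a_10 = 230


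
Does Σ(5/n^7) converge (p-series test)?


p-series test: Σ c/n^p converges if p > 1, diverges if p ≤ 1 (constant c > 0 doesn't affect convergence).
p = 7
7 > 1 → CONVERGES

Converges (p = 7 > 1)


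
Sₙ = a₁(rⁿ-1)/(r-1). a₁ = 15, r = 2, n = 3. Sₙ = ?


Sₙ = 15×(2^3 - 1)/(2 - 1)
= 15×(8 - 1)/1
= 15×7/1
= 105

S_3 = 105


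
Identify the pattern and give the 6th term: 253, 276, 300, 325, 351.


Pattern: triangular numbers: n(n+1)/2
Terms: 253, 276, 300, 325, 351
Next term = 378

Next term = 378


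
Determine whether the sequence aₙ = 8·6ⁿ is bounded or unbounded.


aₙ = 8·6ⁿ → as n→∞, aₙ→∞ (since base 6 > 1)
No finite upper bound exists
The sequence is UNBOUNDED

Unbounded (aₙ → ∞ as n → ∞)


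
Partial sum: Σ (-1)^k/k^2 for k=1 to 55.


S = -1 + 1/4 - 1/9 + 1/16 - 1/25 + 1/36 - 1/49 + 1/64 ± ...
= -0.8226
(Full series converges to -π²/12 ≈ -0.8225)

S_55 = -0.8226


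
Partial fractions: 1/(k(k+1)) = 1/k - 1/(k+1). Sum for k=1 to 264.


1/(k(k+1)) = 1/k - 1/(k+1) (partial fractions)
Telescoping: Σ = 1 - 1/265 = 264/265

Sum = 264/265


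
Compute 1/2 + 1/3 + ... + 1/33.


Σₖ₌2^33 1/k = 1/2 + 1/3 + 1/4 + ... + 1/33
= 40548494360749/13127595717600
≈ 3.0888

Sum = 40548494360749/13127595717600 ≈ 3.0888


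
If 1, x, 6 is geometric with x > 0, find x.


GM = √(1×6) = √6 = 2.4495

GM = 2.4495


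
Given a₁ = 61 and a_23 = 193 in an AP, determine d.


d = (aₙ - a₁)/(n-1)
= (193 - 61)/(23-1)
= 132/22 = 6

d = 6


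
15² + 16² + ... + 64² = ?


Σₖ₌15^64 k² = Σₖ₌₁^64 k² − Σₖ₌₁^14 k²
= 64·65·129/6 − 14·15·29/6
= 89440 − 1015 = 88425

Σk² = 88425


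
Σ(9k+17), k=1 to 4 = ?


Σ(9k+17) = 9·Σk + 17·n
= 9·10 + 17·4
= 90 + 68 = 158

Σ = 158


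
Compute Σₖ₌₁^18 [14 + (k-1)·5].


aₙ = 14 + (18-1)×5 = 99
Sₙ = n(a₁+aₙ)/2 = 18×(14+99)/2
= 18×113/2 = 1017

S_18 = 1017


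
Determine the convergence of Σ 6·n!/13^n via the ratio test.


aₙ = 6·n!/13^n
a_{n+1}/aₙ = (n+1)!/13^(n+1) × 13^n/n!  (constant 6 cancels)
= (n+1)/13
L = lim(n→∞) (n+1)/13 = ∞
L > 1 → series DIVERGES

Diverges (ratio test: L = ∞ > 1)


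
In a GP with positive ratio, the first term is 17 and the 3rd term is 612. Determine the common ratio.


r^(n-1) = aₙ/a₁
r^2 = 612/17 = 36
r = 36^(1/2)
= ±6; taking r > 0 gives r = 6

r = 6


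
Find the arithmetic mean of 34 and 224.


AM = (34 + 224)/2 = 258/2 = 129

AM = 129


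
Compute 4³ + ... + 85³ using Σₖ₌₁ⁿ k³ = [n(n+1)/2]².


Σₖ₌4^85 k³ = [85·86/2]² − [3·4/2]²
= 13359025 − 36 = 13358989

Σk³ = 13358989


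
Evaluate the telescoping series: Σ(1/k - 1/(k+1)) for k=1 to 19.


Telescoping: adjacent terms cancel.
= 1/1 - 1/20
= 1 - 1/20 = 19/20

Sum = 19/20


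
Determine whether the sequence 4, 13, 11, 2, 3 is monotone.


Differences: 9, -2, -9, 1
Difference at position 1 is +9 (> 0) but position 2 is -2 (< 0) — sequence both rises and falls
→ NOT monotonic

Not monotonic


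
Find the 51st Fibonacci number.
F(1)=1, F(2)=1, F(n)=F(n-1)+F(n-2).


Fibonacci sequence: 1, 1, 2, 3, 5, 8, 13, 21, 34, 55, 89, ...
F(51) = 20365011074

F(51) = 20365011074


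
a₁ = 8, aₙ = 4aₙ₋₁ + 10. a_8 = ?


Computing step by step:
a_1 = 8
a_2 = 42
a_3 = 178
a_4 = 722
a_5 = 2898
a_6 = 11602
a_7 = 46418
a_8 = 185682


a_8 = 185682


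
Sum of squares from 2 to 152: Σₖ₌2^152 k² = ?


Σₖ₌2^152 k² = Σₖ₌₁^152 k² − Σₖ₌₁^1 k²
= 152·153·305/6 − 1·2·3/6
= 1182180 − 1 = 1182179

Σk² = 1182179


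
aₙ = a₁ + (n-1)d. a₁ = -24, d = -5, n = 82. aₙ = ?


aₙ = a₁ + (n-1)d
= -24 + (82-1)×-5
= -24 - 405
= -429

a_82 = -429


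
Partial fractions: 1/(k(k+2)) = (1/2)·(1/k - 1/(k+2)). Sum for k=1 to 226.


1/(k(k+2)) = (1/2)·(1/k - 1/(k+2)) (partial fractions)
Telescoping: Σ = (1/2)·(1 + 1/2 - 1/227 - 1/228) = 77179/103512

Sum = 77179/103512


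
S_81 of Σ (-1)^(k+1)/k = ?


S = 1 - 1/2 + 1/3 - 1/4 + 1/5 - 1/6 + 1/7 - 1/8 ± ...
= 0.6993
(Full series converges to +ln(2) ≈ +0.6931)

S_81 = 0.6993


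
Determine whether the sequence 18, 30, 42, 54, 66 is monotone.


Differences: 12, 12, 12, 12
All differences > 0 → strictly INCREASING

Monotonically increasing


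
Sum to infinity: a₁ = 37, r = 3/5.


S∞ = a₁/(1-r) = 37/(1 - 3/5)
= 37/(2/5)
= 185/2

S∞ = 185/2


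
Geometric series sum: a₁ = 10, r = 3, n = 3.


Sₙ = 10×(3^3 - 1)/(3 - 1)
= 10×(27 - 1)/2
= 10×26/2
= 130

S_3 = 130


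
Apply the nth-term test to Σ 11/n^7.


lim(n→∞) 11/n^7 = 0
lim aₙ = 0 → nth-term test is INCONCLUSIVE
(Need other tests; this is actually a convergent p-series with p=7 > 1)

Inconclusive (lim aₙ = 0; need another test)


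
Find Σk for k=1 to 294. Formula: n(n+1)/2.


n(n+1)/2 = 294×295/2 = 86730/2 = 43365

Σk = 43365


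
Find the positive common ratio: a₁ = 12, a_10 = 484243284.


r^(n-1) = aₙ/a₁
r^9 = 484243284/12 = 40353607
r = 40353607^(1/9)
= 7

r = 7


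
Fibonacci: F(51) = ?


Fibonacci sequence: 1, 1, 2, 3, 5, 8, 13, 21, 34, 55, 89, ...
F(51) = 20365011074

F(51) = 20365011074


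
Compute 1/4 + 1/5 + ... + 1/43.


Σₖ₌4^43 1/k = 1/4 + 1/5 + 1/6 + ... + 1/43
= 307869487527576617/122332313750680800
≈ 2.5167

Sum = 307869487527576617/122332313750680800 ≈ 2.5167


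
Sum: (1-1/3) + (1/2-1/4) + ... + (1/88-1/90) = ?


Telescoping with gap 2: two head and two tail terms survive.
= (1 + 1/2) - (1/89 + 1/90)
= 3/2 - 1/89 - 1/90 = 5918/4005

Sum = 5918/4005


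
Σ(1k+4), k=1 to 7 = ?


Σ(1k+4) = 1·Σk + 4·n
= 1·28 + 4·7
= 28 + 28 = 56

Σ = 56


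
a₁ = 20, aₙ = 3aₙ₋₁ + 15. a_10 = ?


Computing step by step:
a_1 = 20
a_2 = 75
a_3 = 240
a_4 = 735
a_5 = 2220
a_6 = 6675
a_7 = 20040
a_8 = 60135
a_9 = 180420
a_10 = 541275


a_10 = 541275


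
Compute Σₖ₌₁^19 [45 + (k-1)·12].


aₙ = 45 + (19-1)×12 = 261
Sₙ = n(a₁+aₙ)/2 = 19×(45+261)/2
= 19×306/2 = 2907

S_19 = 2907


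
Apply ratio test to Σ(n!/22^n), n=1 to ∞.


aₙ = n!/22^n
a_{n+1}/aₙ = (n+1)!/22^(n+1) × 22^n/n!
= (n+1)/22
L = lim(n→∞) (n+1)/22 = ∞
L > 1 → series DIVERGES

Diverges (ratio test: L = ∞ > 1)


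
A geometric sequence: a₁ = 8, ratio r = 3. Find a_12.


aₙ = a₁·r^(n-1)
= 8×3^11
= 8×177147
= 1417176

a_12 = 1417176


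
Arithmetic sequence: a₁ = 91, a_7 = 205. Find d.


d = (aₙ - a₁)/(n-1)
= (205 - 91)/(7-1)
= 114/6 = 19

d = 19


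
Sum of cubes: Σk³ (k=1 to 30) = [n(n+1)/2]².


n(n+1)/2 = 30×31/2 = 465
Σk³ = 465² = 216225

Σk³ = 216225


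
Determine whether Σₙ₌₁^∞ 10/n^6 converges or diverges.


p-series test: Σ c/n^p converges if p > 1, diverges if p ≤ 1 (constant c > 0 doesn't affect convergence).
p = 6
6 > 1 → CONVERGES

Converges (p = 6 > 1)


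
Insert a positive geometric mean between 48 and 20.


GM = √(48×20) = √960 = 30.9839

GM = 30.9839


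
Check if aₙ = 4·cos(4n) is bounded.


For all n, -1 ≤ cos(4n) ≤ 1, so -4 ≤ 4·cos(4n) ≤ 4
Lower bound: -4, Upper bound: 4
The sequence IS bounded

Bounded (-4 ≤ aₙ ≤ 4)


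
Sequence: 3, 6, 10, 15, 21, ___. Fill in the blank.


Pattern: triangular numbers: n(n+1)/2
Terms: 3, 6, 10, 15, 21
Next term = 28

Next term = 28


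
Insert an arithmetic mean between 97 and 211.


AM = (97 + 211)/2 = 308/2 = 154

AM = 154


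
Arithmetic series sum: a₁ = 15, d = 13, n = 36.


aₙ = 15 + (36-1)×13 = 470
Sₙ = n(a₁+aₙ)/2 = 36×(15+470)/2
= 36×485/2 = 8730

S_36 = 8730


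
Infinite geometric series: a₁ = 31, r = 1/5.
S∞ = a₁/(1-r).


S∞ = a₁/(1-r) = 31/(1 - 1/5)
= 31/(4/5)
= 155/4

S∞ = 155/4


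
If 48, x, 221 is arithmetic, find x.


AM = (48 + 221)/2 = 269/2 = 134.5

AM = 134.5


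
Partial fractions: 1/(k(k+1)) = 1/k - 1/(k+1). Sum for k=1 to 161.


1/(k(k+1)) = 1/k - 1/(k+1) (partial fractions)
Telescoping: Σ = 1 - 1/162 = 161/162

Sum = 161/162


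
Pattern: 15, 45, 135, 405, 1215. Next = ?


Pattern: geometric (r=3)
Terms: 15, 45, 135, 405, 1215
Next term = 3645

Next term = 3645


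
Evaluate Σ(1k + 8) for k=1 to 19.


Σ(1k+8) = 1·Σk + 8·n
= 1·190 + 8·19
= 190 + 152 = 342

Σ = 342


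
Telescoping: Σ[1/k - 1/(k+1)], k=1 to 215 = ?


Telescoping: adjacent terms cancel.
= 1/1 - 1/216
= 1 - 1/216 = 215/216

Sum = 215/216


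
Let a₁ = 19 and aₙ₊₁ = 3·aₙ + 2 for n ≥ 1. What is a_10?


Computing step by step:
a_1 = 19
a_2 = 59
a_3 = 179
a_4 = 539
a_5 = 1619
a_6 = 4859
a_7 = 14579
a_8 = 43739
a_9 = 131219
a_10 = 393659


a_10 = 393659


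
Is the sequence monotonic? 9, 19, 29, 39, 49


Differences: 10, 10, 10, 10
All differences > 0 → strictly INCREASING

Monotonically increasing


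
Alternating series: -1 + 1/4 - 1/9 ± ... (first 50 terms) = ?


S = -1 + 1/4 - 1/9 + 1/16 - 1/25 + 1/36 - 1/49 + 1/64 ± ...
= -0.8223
(Full series converges to -π²/12 ≈ -0.8225)

S_50 = -0.8223


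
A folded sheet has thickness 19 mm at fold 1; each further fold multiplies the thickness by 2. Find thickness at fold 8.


aₙ = a₁·r^(n-1)
= 19×2^7
= 19×128
= 2432

a_8 = 2432


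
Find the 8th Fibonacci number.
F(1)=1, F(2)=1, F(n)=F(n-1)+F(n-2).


Fibonacci sequence: 1, 1, 2, 3, 5, 8, 13, 21
F(8) = 21

F(8) = 21


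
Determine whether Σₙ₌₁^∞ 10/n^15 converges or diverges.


p-series test: Σ c/n^p converges if p > 1, diverges if p ≤ 1 (constant c > 0 doesn't affect convergence).
p = 15
15 > 1 → CONVERGES

Converges (p = 15 > 1)


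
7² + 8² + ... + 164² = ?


Σₖ₌7^164 k² = Σₖ₌₁^164 k² − Σₖ₌₁^6 k²
= 164·165·329/6 − 6·7·13/6
= 1483790 − 91 = 1483699

Σk² = 1483699


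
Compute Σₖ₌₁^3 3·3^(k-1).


Sₙ = 3×(3^3 - 1)/(3 - 1)
= 3×(27 - 1)/2
= 3×26/2
= 39

S_3 = 39


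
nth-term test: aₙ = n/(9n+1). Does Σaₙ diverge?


lim(n→∞) n/(9n+1) = 1/9 = 1/9  (divide numerator and denominator by n)
lim aₙ = 1/9 ≠ 0 → series DIVERGES

Diverges (lim aₙ = 1/9 ≠ 0)


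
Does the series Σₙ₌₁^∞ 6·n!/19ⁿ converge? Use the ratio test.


aₙ = 6·n!/19^n
a_{n+1}/aₙ = (n+1)!/19^(n+1) × 19^n/n!  (constant 6 cancels)
= (n+1)/19
L = lim(n→∞) (n+1)/19 = ∞
L > 1 → series DIVERGES

Diverges (ratio test: L = ∞ > 1)


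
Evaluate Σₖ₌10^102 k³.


Σₖ₌10^102 k³ = [102·103/2]² − [9·10/2]²
= 27594009 − 2025 = 27591984

Σk³ = 27591984


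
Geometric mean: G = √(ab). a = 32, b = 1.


GM = √(32×1) = √32 = 5.6569

GM = 5.6569


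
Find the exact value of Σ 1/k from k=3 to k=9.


Σₖ₌3^9 1/k = 1/3 + 1/4 + 1/5 + 1/6 + 1/7 + 1/8 + 1/9
= 3349/2520
≈ 1.329

Sum = 3349/2520 ≈ 1.329


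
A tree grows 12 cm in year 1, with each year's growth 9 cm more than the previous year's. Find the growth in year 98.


aₙ = a₁ + (n-1)d
= 12 + (98-1)×9
= 12 + 873
= 885

a_98 = 885


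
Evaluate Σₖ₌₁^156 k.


n(n+1)/2 = 156×157/2 = 24492/2 = 12246

Σk = 12246


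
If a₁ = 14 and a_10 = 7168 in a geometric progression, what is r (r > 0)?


r^(n-1) = aₙ/a₁
r^9 = 7168/14 = 512
r = 512^(1/9)
= 2

r = 2


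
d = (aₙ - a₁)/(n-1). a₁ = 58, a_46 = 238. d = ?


d = (aₙ - a₁)/(n-1)
= (238 - 58)/(46-1)
= 180/45 = 4

d = 4


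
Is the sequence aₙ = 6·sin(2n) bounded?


For all n, -1 ≤ sin(2n) ≤ 1, so -6 ≤ 6·sin(2n) ≤ 6
Lower bound: -6, Upper bound: 6
The sequence IS bounded

Bounded (-6 ≤ aₙ ≤ 6)


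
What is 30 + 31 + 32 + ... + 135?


Σₖ₌30^135 k = Σₖ₌₁^135 k − Σₖ₌₁^29 k
= 135·136/2 − 29·30/2
= 9180 − 435 = 8745

Σk = 8745


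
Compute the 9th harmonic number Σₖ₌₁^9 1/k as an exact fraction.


H_9 = 1/1 + 1/2 + 1/3 + 1/4 + 1/5 + 1/6 + 1/7 + 1/8 + 1/9
= 7129/2520
≈ 2.829

H_9 = 7129/2520 ≈ 2.829


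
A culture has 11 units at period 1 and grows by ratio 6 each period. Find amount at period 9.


aₙ = a₁·r^(n-1)
= 11×6^8
= 11×1679616
= 18475776

a_9 = 18475776


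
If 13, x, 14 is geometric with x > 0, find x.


GM = √(13×14) = √182 = 13.4907

GM = 13.4907


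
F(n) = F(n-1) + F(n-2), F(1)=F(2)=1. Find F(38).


Fibonacci sequence: 1, 1, 2, 3, 5, 8, 13, 21, 34, 55, 89, ...
F(38) = 39088169

F(38) = 39088169


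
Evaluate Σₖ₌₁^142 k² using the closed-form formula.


n = 142
n(n+1)(2n+1)/6 = 142×143×285/6
= 5787210/6 = 964535

Σk² = 964535


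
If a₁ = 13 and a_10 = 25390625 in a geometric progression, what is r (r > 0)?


r^(n-1) = aₙ/a₁
r^9 = 25390625/13 = 1953125
r = 1953125^(1/9)
= 5

r = 5


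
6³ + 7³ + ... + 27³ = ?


Σₖ₌6^27 k³ = [27·28/2]² − [5·6/2]²
= 142884 − 225 = 142659

Σk³ = 142659


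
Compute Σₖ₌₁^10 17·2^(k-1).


Sₙ = 17×(2^10 - 1)/(2 - 1)
= 17×(1024 - 1)/1
= 17×1023/1
= 17391

S_10 = 17391


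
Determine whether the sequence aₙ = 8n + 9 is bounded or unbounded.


aₙ = 8n + 9 → as n→∞, aₙ→∞
No finite upper bound exists
The sequence is UNBOUNDED

Unbounded (aₙ → ∞ as n → ∞)


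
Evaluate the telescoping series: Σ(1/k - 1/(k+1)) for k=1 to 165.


Telescoping: adjacent terms cancel.
= 1/1 - 1/166
= 1 - 1/166 = 165/166

Sum = 165/166


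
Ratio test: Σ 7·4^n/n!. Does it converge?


aₙ = 7·4^n/n!
a_{n+1}/aₙ = 4^(n+1)/(n+1)! × n!/4^n  (constant 7 cancels)
= 4/(n+1)
L = lim(n→∞) 4/(n+1) = 0
L < 1 → series CONVERGES

Converges (ratio test: L = 0 < 1)


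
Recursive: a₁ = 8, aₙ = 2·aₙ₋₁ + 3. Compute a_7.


Computing step by step:
a_1 = 8
a_2 = 19
a_3 = 41
a_4 = 85
a_5 = 173
a_6 = 349
a_7 = 701


a_7 = 701


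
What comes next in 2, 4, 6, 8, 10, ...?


Pattern: arithmetic (d=2)
Terms: 2, 4, 6, 8, 10
Next term = 12

Next term = 12


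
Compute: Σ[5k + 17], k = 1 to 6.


Σ(5k+17) = 5·Σk + 17·n
= 5·21 + 17·6
= 105 + 102 = 207

Σ = 207


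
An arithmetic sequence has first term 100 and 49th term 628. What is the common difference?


d = (aₙ - a₁)/(n-1)
= (628 - 100)/(49-1)
= 528/48 = 11

d = 11


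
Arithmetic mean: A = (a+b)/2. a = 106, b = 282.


AM = (106 + 282)/2 = 388/2 = 194

AM = 194


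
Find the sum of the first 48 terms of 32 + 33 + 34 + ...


aₙ = 32 + (48-1)×1 = 79
Sₙ = n(a₁+aₙ)/2 = 48×(32+79)/2
= 48×111/2 = 2664

S_48 = 2664


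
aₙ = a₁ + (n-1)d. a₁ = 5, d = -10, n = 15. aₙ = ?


aₙ = a₁ + (n-1)d
= 5 + (15-1)×-10
= 5 - 140
= -135

a_15 = -135


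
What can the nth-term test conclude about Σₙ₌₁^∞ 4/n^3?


lim(n→∞) 4/n^3 = 0
lim aₙ = 0 → nth-term test is INCONCLUSIVE
(Need other tests; this is actually a convergent p-series with p=3 > 1)

Inconclusive (lim aₙ = 0; need another test)


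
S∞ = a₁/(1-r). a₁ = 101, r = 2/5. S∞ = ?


S∞ = a₁/(1-r) = 101/(1 - 2/5)
= 101/(3/5)
= 505/3

S∞ = 505/3


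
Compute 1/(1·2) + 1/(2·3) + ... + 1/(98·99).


1/(k(k+1)) = 1/k - 1/(k+1) (partial fractions)
Telescoping: Σ = 1 - 1/99 = 98/99

Sum = 98/99


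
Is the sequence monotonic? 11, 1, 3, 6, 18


Differences: -10, 2, 3, 12
Difference at position 2 is +2 (> 0) but position 1 is -10 (< 0) — sequence both rises and falls
→ NOT monotonic

Not monotonic


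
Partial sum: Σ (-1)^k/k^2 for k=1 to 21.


S = -1 + 1/4 - 1/9 + 1/16 - 1/25 + 1/36 - 1/49 + 1/64 ± ...
= -0.8235
(Full series converges to -π²/12 ≈ -0.8225)

S_21 = -0.8235


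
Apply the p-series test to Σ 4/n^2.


p-series test: Σ c/n^p converges if p > 1, diverges if p ≤ 1 (constant c > 0 doesn't affect convergence).
p = 2
2 > 1 → CONVERGES

Converges (p = 2 > 1)


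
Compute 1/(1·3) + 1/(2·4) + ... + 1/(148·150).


1/(k(k+2)) = (1/2)·(1/k - 1/(k+2)) (partial fractions)
Telescoping: Σ = (1/2)·(1 + 1/2 - 1/149 - 1/150) = 16613/22350

Sum = 16613/22350


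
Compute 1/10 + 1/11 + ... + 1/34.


Σₖ₌10^34 1/k = 1/10 + 1/11 + 1/12 + ... + 1/34
= 16924644298729/13127595717600
≈ 1.2892

Sum = 16924644298729/13127595717600 ≈ 1.2892


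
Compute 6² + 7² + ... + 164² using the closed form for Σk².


Σₖ₌6^164 k² = Σₖ₌₁^164 k² − Σₖ₌₁^5 k²
= 164·165·329/6 − 5·6·11/6
= 1483790 − 55 = 1483735

Σk² = 1483735


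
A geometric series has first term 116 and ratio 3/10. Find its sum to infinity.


S∞ = a₁/(1-r) = 116/(1 - 3/10)
= 116/(7/10)
= 1160/7

S∞ = 1160/7


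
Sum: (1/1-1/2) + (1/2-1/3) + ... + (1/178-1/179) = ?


Telescoping: adjacent terms cancel.
= 1/1 - 1/179
= 1 - 1/179 = 178/179

Sum = 178/179


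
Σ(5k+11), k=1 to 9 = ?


Σ(5k+11) = 5·Σk + 11·n
= 5·45 + 11·9
= 225 + 99 = 324

Σ = 324


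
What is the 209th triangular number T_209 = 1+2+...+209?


n(n+1)/2 = 209×210/2 = 43890/2 = 21945

Σk = 21945


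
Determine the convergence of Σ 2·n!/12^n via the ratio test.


aₙ = 2·n!/12^n
a_{n+1}/aₙ = (n+1)!/12^(n+1) × 12^n/n!  (constant 2 cancels)
= (n+1)/12
L = lim(n→∞) (n+1)/12 = ∞
L > 1 → series DIVERGES

Diverges (ratio test: L = ∞ > 1)


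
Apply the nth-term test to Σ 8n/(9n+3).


lim(n→∞) 8n/(9n+3) = 8/9 = 8/9  (divide numerator and denominator by n)
lim aₙ = 8/9 ≠ 0 → series DIVERGES

Diverges (lim aₙ = 8/9 ≠ 0)


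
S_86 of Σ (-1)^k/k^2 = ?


S = -1 + 1/4 - 1/9 + 1/16 - 1/25 + 1/36 - 1/49 + 1/64 ± ...
= -0.8224
(Full series converges to -π²/12 ≈ -0.8225)

S_86 = -0.8224


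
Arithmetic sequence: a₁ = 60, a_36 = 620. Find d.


d = (aₙ - a₁)/(n-1)
= (620 - 60)/(36-1)
= 560/35 = 16

d = 16


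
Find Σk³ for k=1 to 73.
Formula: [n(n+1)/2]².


n(n+1)/2 = 73×74/2 = 2701
Σk³ = 2701² = 7295401

Σk³ = 7295401


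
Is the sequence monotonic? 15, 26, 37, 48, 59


Differences: 11, 11, 11, 11
All differences > 0 → strictly INCREASING

Monotonically increasing


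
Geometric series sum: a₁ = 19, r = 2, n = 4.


Sₙ = 19×(2^4 - 1)/(2 - 1)
= 19×(16 - 1)/1
= 19×15/1
= 285

S_4 = 285


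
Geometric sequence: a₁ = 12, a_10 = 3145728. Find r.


r^(n-1) = aₙ/a₁
r^9 = 3145728/12 = 262144
r = 262144^(1/9)
= 4

r = 4


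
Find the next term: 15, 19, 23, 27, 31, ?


Pattern: arithmetic (d=4)
Terms: 15, 19, 23, 27, 31
Next term = 35

Next term = 35


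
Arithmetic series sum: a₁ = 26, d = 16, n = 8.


aₙ = 26 + (8-1)×16 = 138
Sₙ = n(a₁+aₙ)/2 = 8×(26+138)/2
= 8×164/2 = 656

S_8 = 656


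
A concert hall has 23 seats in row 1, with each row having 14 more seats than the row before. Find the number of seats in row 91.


aₙ = a₁ + (n-1)d
= 23 + (91-1)×14
= 23 + 1260
= 1283

a_91 = 1283


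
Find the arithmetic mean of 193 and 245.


AM = (193 + 245)/2 = 438/2 = 219

AM = 219


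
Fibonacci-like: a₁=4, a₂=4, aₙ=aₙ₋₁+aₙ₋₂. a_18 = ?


Computing iteratively: 4, 4, 8, 12, 20, 32, 52, 84, 136, 220, 356, 576, ...
a_18 = 10336

a_18 = 10336


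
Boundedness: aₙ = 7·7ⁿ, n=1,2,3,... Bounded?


aₙ = 7·7ⁿ → as n→∞, aₙ→∞ (since base 7 > 1)
No finite upper bound exists
The sequence is UNBOUNDED

Unbounded (aₙ → ∞ as n → ∞)


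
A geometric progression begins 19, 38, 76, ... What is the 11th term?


aₙ = a₁·r^(n-1)
= 19×2^10
= 19×1024
= 19456

a_11 = 19456


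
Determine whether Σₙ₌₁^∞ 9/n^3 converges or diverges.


p-series test: Σ c/n^p converges if p > 1, diverges if p ≤ 1 (constant c > 0 doesn't affect convergence).
p = 3
3 > 1 → CONVERGES

Converges (p = 3 > 1)


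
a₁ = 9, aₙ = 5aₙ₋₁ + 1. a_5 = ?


Computing step by step:
a_1 = 9
a_2 = 46
a_3 = 231
a_4 = 1156
a_5 = 5781


a_5 = 5781


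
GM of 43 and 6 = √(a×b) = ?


GM = √(43×6) = √258 = 16.0624

GM = 16.0624


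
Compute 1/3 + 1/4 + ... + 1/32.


Σₖ₌3^32 1/k = 1/3 + 1/4 + 1/5 + ... + 1/32
= 369455796282239/144403552893600
≈ 2.5585

Sum = 369455796282239/144403552893600 ≈ 2.5585


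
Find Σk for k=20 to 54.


Σₖ₌20^54 k = Σₖ₌₁^54 k − Σₖ₌₁^19 k
= 54·55/2 − 19·20/2
= 1485 − 190 = 1295

Σk = 1295


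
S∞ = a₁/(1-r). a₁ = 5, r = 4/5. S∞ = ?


S∞ = a₁/(1-r) = 5/(1 - 4/5)
= 5/(1/5)
= 25

S∞ = 25


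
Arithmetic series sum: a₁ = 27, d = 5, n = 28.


aₙ = 27 + (28-1)×5 = 162
Sₙ = n(a₁+aₙ)/2 = 28×(27+162)/2
= 28×189/2 = 2646

S_28 = 2646


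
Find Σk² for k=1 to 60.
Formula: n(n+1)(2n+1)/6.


n = 60
n(n+1)(2n+1)/6 = 60×61×121/6
= 442860/6 = 73810

Σk² = 73810


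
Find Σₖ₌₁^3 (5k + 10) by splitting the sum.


Σ(5k+10) = 5·Σk + 10·n
= 5·6 + 10·3
= 30 + 30 = 60

Σ = 60


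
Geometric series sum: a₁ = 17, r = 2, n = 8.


Sₙ = 17×(2^8 - 1)/(2 - 1)
= 17×(256 - 1)/1
= 17×255/1
= 4335

S_8 = 4335


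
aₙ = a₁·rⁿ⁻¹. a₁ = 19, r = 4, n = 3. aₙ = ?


aₙ = a₁·r^(n-1)
= 19×4^2
= 19×16
= 304

a_3 = 304


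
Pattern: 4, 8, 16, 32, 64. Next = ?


Pattern: powers of 2: 2ⁿ
Terms: 4, 8, 16, 32, 64
Next term = 128

Next term = 128


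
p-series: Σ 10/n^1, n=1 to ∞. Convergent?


p-series test: Σ c/n^p converges if p > 1, diverges if p ≤ 1 (constant c > 0 doesn't affect convergence).
p = 1
1 ≤ 1 → DIVERGES

Diverges (p = 1 ≤ 1)


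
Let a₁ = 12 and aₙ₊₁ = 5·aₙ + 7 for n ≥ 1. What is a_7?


Computing step by step:
a_1 = 12
a_2 = 67
a_3 = 342
a_4 = 1717
a_5 = 8592
a_6 = 42967
a_7 = 214842


a_7 = 214842


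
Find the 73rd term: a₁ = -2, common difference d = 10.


aₙ = a₁ + (n-1)d
= -2 + (73-1)×10
= -2 + 720
= 718

a_73 = 718


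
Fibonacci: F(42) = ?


Fibonacci sequence: 1, 1, 2, 3, 5, 8, 13, 21, 34, 55, 89, ...
F(42) = 267914296

F(42) = 267914296


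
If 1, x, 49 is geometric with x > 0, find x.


GM = √(1×49) = √49 = 7

GM = 7


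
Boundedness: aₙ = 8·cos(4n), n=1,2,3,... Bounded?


For all n, -1 ≤ cos(4n) ≤ 1, so -8 ≤ 8·cos(4n) ≤ 8
Lower bound: -8, Upper bound: 8
The sequence IS bounded

Bounded (-8 ≤ aₙ ≤ 8)


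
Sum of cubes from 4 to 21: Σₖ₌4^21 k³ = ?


Σₖ₌4^21 k³ = [21·22/2]² − [3·4/2]²
= 53361 − 36 = 53325

Σk³ = 53325


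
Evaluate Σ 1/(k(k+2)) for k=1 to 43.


1/(k(k+2)) = (1/2)·(1/k - 1/(k+2)) (partial fractions)
Telescoping: Σ = (1/2)·(1 + 1/2 - 1/44 - 1/45) = 2881/3960

Sum = 2881/3960


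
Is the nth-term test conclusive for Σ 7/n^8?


lim(n→∞) 7/n^8 = 0
lim aₙ = 0 → nth-term test is INCONCLUSIVE
(Need other tests; this is actually a convergent p-series with p=8 > 1)

Inconclusive (lim aₙ = 0; need another test)


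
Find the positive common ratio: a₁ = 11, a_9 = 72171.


r^(n-1) = aₙ/a₁
r^8 = 72171/11 = 6561
r = 6561^(1/8)
= ±3; taking r > 0 gives r = 3

r = 3


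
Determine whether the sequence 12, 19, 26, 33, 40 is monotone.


Differences: 7, 7, 7, 7
All differences > 0 → strictly INCREASING

Monotonically increasing


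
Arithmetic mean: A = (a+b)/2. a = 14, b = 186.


AM = (14 + 186)/2 = 200/2 = 100

AM = 100


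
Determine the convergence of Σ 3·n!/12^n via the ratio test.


aₙ = 3·n!/12^n
a_{n+1}/aₙ = (n+1)!/12^(n+1) × 12^n/n!  (constant 3 cancels)
= (n+1)/12
L = lim(n→∞) (n+1)/12 = ∞
L > 1 → series DIVERGES

Diverges (ratio test: L = ∞ > 1)


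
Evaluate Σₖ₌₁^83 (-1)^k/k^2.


S = -1 + 1/4 - 1/9 + 1/16 - 1/25 + 1/36 - 1/49 + 1/64 ± ...
= -0.8225
(Full series converges to -π²/12 ≈ -0.8225)

S_83 = -0.8225


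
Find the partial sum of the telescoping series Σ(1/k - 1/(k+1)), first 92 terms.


Telescoping: adjacent terms cancel.
= 1/1 - 1/93
= 1 - 1/93 = 92/93

Sum = 92/93


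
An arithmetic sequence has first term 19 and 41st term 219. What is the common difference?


d = (aₙ - a₁)/(n-1)
= (219 - 19)/(41-1)
= 200/40 = 5

d = 5


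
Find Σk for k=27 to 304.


Σₖ₌27^304 k = Σₖ₌₁^304 k − Σₖ₌₁^26 k
= 304·305/2 − 26·27/2
= 46360 − 351 = 46009

Σk = 46009


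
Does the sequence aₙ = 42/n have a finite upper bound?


a₁ = 42, a₂ = 42/2, a₃ = 42/3, ...
0 < aₙ ≤ 42 for all n ≥ 1
Lower bound: 0, Upper bound: 42
The sequence IS bounded

Bounded (0 < aₙ ≤ 42)


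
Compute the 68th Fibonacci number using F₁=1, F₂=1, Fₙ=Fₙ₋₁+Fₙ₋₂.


Fibonacci sequence: 1, 1, 2, 3, 5, 8, 13, 21, 34, 55, 89, ...
F(68) = 72723460248141

F(68) = 72723460248141


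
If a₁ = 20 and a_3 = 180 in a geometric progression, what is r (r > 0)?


r^(n-1) = aₙ/a₁
r^2 = 180/20 = 9
r = 9^(1/2)
= ±3; taking r > 0 gives r = 3

r = 3


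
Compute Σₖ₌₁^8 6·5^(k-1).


Sₙ = 6×(5^8 - 1)/(5 - 1)
= 6×(390625 - 1)/4
= 6×390624/4
= 585936

S_8 = 585936


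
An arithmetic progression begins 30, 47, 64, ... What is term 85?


aₙ = a₁ + (n-1)d
= 30 + (85-1)×17
= 30 + 1428
= 1458

a_85 = 1458


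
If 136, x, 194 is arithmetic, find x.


AM = (136 + 194)/2 = 330/2 = 165

AM = 165


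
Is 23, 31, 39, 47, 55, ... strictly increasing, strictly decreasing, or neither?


Differences: 8, 8, 8, 8
All differences > 0 → strictly INCREASING

Monotonically increasing


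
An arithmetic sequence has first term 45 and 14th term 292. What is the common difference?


d = (aₙ - a₁)/(n-1)
= (292 - 45)/(14-1)
= 247/13 = 19

d = 19


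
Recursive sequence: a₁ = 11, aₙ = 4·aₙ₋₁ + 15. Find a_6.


Computing step by step:
a_1 = 11
a_2 = 59
a_3 = 251
a_4 = 1019
a_5 = 4091
a_6 = 16379


a_6 = 16379


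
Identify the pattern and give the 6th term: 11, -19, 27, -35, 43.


Pattern: alternating sign, magnitude arithmetic (d=8)
Terms: 11, -19, 27, -35, 43
Next term = -51

Next term = -51


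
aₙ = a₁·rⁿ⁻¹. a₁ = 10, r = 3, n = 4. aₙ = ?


aₙ = a₁·r^(n-1)
= 10×3^3
= 10×27
= 270

a_4 = 270


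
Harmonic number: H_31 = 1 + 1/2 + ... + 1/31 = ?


H_31 = 1/1 + 1/2 + 1/3 + ... + 1/31
= 290774257297357/72201776446800
≈ 4.0272

H_31 = 290774257297357/72201776446800 ≈ 4.0272


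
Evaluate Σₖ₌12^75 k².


Σₖ₌12^75 k² = Σₖ₌₁^75 k² − Σₖ₌₁^11 k²
= 75·76·151/6 − 11·12·23/6
= 143450 − 506 = 142944

Σk² = 142944


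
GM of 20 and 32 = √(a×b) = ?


GM = √(20×32) = √640 = 25.2982

GM = 25.2982


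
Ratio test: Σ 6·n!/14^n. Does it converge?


aₙ = 6·n!/14^n
a_{n+1}/aₙ = (n+1)!/14^(n+1) × 14^n/n!  (constant 6 cancels)
= (n+1)/14
L = lim(n→∞) (n+1)/14 = ∞
L > 1 → series DIVERGES

Diverges (ratio test: L = ∞ > 1)


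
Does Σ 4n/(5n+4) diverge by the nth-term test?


lim(n→∞) 4n/(5n+4) = 4/5 = 4/5  (divide numerator and denominator by n)
lim aₙ = 4/5 ≠ 0 → series DIVERGES

Diverges (lim aₙ = 4/5 ≠ 0)


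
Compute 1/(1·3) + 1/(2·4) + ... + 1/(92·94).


1/(k(k+2)) = (1/2)·(1/k - 1/(k+2)) (partial fractions)
Telescoping: Σ = (1/2)·(1 + 1/2 - 1/93 - 1/94) = 6463/8742

Sum = 6463/8742


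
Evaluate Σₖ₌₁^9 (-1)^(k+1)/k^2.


S = 1 - 1/4 + 1/9 - 1/16 + 1/25 - 1/36 + 1/49 - 1/64 ± ...
= 0.828
(Full series converges to +π²/12 ≈ +0.8225)

S_9 = 0.828


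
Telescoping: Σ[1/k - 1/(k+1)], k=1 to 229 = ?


Telescoping: adjacent terms cancel.
= 1/1 - 1/230
= 1 - 1/230 = 229/230

Sum = 229/230


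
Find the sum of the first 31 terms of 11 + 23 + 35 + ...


aₙ = 11 + (31-1)×12 = 371
Sₙ = n(a₁+aₙ)/2 = 31×(11+371)/2
= 31×382/2 = 5921

S_31 = 5921


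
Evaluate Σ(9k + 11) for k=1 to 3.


Σ(9k+11) = 9·Σk + 11·n
= 9·6 + 11·3
= 54 + 33 = 87

Σ = 87


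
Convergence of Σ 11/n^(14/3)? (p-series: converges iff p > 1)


p-series test: Σ c/n^p converges if p > 1, diverges if p ≤ 1 (constant c > 0 doesn't affect convergence).
p = 14/3
14/3 > 1 → CONVERGES

Converges (p = 14/3 > 1)


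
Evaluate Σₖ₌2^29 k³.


Σₖ₌2^29 k³ = [29·30/2]² − [1·2/2]²
= 189225 − 1 = 189224

Σk³ = 189224


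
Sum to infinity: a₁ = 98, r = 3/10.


S∞ = a₁/(1-r) = 98/(1 - 3/10)
= 98/(7/10)
= 140

S∞ = 140


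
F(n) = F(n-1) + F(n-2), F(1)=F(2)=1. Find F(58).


Fibonacci sequence: 1, 1, 2, 3, 5, 8, 13, 21, 34, 55, 89, ...
F(58) = 591286729879

F(58) = 591286729879


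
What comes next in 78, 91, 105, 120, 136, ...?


Pattern: triangular numbers: n(n+1)/2
Terms: 78, 91, 105, 120, 136
Next term = 153

Next term = 153


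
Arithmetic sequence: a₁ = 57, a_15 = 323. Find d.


d = (aₙ - a₁)/(n-1)
= (323 - 57)/(15-1)
= 266/14 = 19

d = 19


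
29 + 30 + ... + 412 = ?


Σₖ₌29^412 k = Σₖ₌₁^412 k − Σₖ₌₁^28 k
= 412·413/2 − 28·29/2
= 85078 − 406 = 84672

Σk = 84672


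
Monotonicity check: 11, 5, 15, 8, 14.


Differences: -6, 10, -7, 6
Difference at position 2 is +10 (> 0) but position 1 is -6 (< 0) — sequence both rises and falls
→ NOT monotonic

Not monotonic


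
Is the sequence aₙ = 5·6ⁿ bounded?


aₙ = 5·6ⁿ → as n→∞, aₙ→∞ (since base 6 > 1)
No finite upper bound exists
The sequence is UNBOUNDED

Unbounded (aₙ → ∞ as n → ∞)


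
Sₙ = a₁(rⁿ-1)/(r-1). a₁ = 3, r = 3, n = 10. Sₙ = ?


Sₙ = 3×(3^10 - 1)/(3 - 1)
= 3×(59049 - 1)/2
= 3×59048/2
= 88572

S_10 = 88572


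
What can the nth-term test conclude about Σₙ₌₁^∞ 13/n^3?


lim(n→∞) 13/n^3 = 0
lim aₙ = 0 → nth-term test is INCONCLUSIVE
(Need other tests; this is actually a convergent p-series with p=3 > 1)

Inconclusive (lim aₙ = 0; need another test)


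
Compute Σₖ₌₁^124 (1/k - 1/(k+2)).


Telescoping with gap 2: two head and two tail terms survive.
= (1 + 1/2) - (1/125 + 1/126)
= 3/2 - 1/125 - 1/126 = 11687/7875

Sum = 11687/7875


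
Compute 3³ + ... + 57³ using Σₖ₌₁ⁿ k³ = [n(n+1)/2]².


Σₖ₌3^57 k³ = [57·58/2]² − [2·3/2]²
= 2732409 − 9 = 2732400

Σk³ = 2732400


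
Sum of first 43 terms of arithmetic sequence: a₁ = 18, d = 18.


aₙ = 18 + (43-1)×18 = 774
Sₙ = n(a₁+aₙ)/2 = 43×(18+774)/2
= 43×792/2 = 17028

S_43 = 17028


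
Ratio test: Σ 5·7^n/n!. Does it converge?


aₙ = 5·7^n/n!
a_{n+1}/aₙ = 7^(n+1)/(n+1)! × n!/7^n  (constant 5 cancels)
= 7/(n+1)
L = lim(n→∞) 7/(n+1) = 0
L < 1 → series CONVERGES

Converges (ratio test: L = 0 < 1)


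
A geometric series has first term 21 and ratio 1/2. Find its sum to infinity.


S∞ = a₁/(1-r) = 21/(1 - 1/2)
= 21/(1/2)
= 42

S∞ = 42


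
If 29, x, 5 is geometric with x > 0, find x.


GM = √(29×5) = √145 = 12.0416

GM = 12.0416


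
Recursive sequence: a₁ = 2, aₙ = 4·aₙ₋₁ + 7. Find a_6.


Computing step by step:
a_1 = 2
a_2 = 15
a_3 = 67
a_4 = 275
a_5 = 1107
a_6 = 4435


a_6 = 4435


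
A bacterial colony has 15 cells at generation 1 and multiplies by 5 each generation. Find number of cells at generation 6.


aₙ = a₁·r^(n-1)
= 15×5^5
= 15×3125
= 46875

a_6 = 46875


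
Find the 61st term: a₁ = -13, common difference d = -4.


aₙ = a₁ + (n-1)d
= -13 + (61-1)×-4
= -13 - 240
= -253

a_61 = -253


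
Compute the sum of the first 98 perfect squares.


n = 98
n(n+1)(2n+1)/6 = 98×99×197/6
= 1911294/6 = 318549

Σk² = 318549


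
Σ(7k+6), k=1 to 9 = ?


Σ(7k+6) = 7·Σk + 6·n
= 7·45 + 6·9
= 315 + 54 = 369

Σ = 369


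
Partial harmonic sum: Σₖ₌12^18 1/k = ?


Σₖ₌12^18 1/k = 1/12 + 1/13 + 1/14 + 1/15 + 1/16 + 1/17 + 1/18
= 529331/1113840
≈ 0.4752

Sum = 529331/1113840 ≈ 0.4752


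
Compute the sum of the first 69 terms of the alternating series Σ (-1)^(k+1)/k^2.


S = 1 - 1/4 + 1/9 - 1/16 + 1/25 - 1/36 + 1/49 - 1/64 ± ...
= 0.8226
(Full series converges to +π²/12 ≈ +0.8225)

S_69 = 0.8226


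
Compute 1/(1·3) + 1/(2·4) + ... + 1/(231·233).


1/(k(k+2)) = (1/2)·(1/k - 1/(k+2)) (partial fractions)
Telescoping: Σ = (1/2)·(1 + 1/2 - 1/232 - 1/233) = 80619/108112

Sum = 80619/108112


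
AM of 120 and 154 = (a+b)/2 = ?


AM = (120 + 154)/2 = 274/2 = 137

AM = 137


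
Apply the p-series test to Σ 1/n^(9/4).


p-series test: Σ c/n^p converges if p > 1, diverges if p ≤ 1 (constant c > 0 doesn't affect convergence).
p = 9/4
9/4 > 1 → CONVERGES

Converges (p = 9/4 > 1)


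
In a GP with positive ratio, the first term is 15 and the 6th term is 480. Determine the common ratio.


r^(n-1) = aₙ/a₁
r^5 = 480/15 = 32
r = 32^(1/5)
= 2

r = 2


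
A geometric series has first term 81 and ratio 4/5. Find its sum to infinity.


S∞ = a₁/(1-r) = 81/(1 - 4/5)
= 81/(1/5)
= 405

S∞ = 405


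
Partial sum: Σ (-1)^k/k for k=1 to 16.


S = -1 + 1/2 - 1/3 + 1/4 - 1/5 + 1/6 - 1/7 + 1/8 ± ...
= -0.6629
(Full series converges to -ln(2) ≈ -0.6931)

S_16 = -0.6629


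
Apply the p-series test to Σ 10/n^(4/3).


p-series test: Σ c/n^p converges if p > 1, diverges if p ≤ 1 (constant c > 0 doesn't affect convergence).
p = 4/3
4/3 > 1 → CONVERGES

Converges (p = 4/3 > 1)


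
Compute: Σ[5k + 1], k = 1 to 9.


Σ(5k+1) = 5·Σk + 1·n
= 5·45 + 1·9
= 225 + 9 = 234

Σ = 234


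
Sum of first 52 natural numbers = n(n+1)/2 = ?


n(n+1)/2 = 52×53/2 = 2756/2 = 1378

Σk = 1378


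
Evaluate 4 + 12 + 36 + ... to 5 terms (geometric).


Sₙ = 4×(3^5 - 1)/(3 - 1)
= 4×(243 - 1)/2
= 4×242/2
= 484

S_5 = 484


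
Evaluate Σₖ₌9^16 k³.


Σₖ₌9^16 k³ = [16·17/2]² − [8·9/2]²
= 18496 − 1296 = 17200

Σk³ = 17200


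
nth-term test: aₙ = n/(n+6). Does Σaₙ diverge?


lim(n→∞) n/(n+6) = 1/1 = 1  (divide numerator and denominator by n)
lim aₙ = 1 ≠ 0 → series DIVERGES

Diverges (lim aₙ = 1 ≠ 0)


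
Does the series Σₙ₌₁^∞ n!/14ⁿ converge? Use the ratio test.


aₙ = n!/14^n
a_{n+1}/aₙ = (n+1)!/14^(n+1) × 14^n/n!
= (n+1)/14
L = lim(n→∞) (n+1)/14 = ∞
L > 1 → series DIVERGES

Diverges (ratio test: L = ∞ > 1)


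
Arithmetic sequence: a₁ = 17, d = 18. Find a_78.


aₙ = a₁ + (n-1)d
= 17 + (78-1)×18
= 17 + 1386
= 1403

a_78 = 1403


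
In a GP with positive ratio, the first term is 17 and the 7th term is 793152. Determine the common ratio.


r^(n-1) = aₙ/a₁
r^6 = 793152/17 = 46656
r = 46656^(1/6)
= ±6; taking r > 0 gives r = 6

r = 6


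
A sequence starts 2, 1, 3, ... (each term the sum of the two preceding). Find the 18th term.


Computing iteratively: 2, 1, 3, 4, 7, 11, 18, 29, 47, 76, 123, 199, ...
a_18 = 3571

a_18 = 3571


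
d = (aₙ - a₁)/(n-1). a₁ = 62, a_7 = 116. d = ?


d = (aₙ - a₁)/(n-1)
= (116 - 62)/(7-1)
= 54/6 = 9

d = 9


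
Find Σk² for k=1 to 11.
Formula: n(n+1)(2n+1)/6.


n = 11
n(n+1)(2n+1)/6 = 11×12×23/6
= 3036/6 = 506

Σk² = 506


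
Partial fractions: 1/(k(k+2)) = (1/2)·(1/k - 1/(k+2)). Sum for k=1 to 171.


1/(k(k+2)) = (1/2)·(1/k - 1/(k+2)) (partial fractions)
Telescoping: Σ = (1/2)·(1 + 1/2 - 1/172 - 1/173) = 44289/59512

Sum = 44289/59512
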